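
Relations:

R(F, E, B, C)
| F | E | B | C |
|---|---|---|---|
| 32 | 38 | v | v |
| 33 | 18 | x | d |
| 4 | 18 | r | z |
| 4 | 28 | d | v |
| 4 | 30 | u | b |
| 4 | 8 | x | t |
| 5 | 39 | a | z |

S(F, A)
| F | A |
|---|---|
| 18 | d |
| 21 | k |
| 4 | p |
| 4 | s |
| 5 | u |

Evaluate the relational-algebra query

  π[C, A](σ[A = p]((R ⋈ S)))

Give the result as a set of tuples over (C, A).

{(b, p), (t, p), (v, p), (z, p)}

R ⋈ S (natural join on F): {(4, 18, r, z, p), (4, 18, r, z, s), (4, 28, d, v, p), (4, 28, d, v, s), (4, 30, u, b, p), (4, 30, u, b, s), (4, 8, x, t, p), (4, 8, x, t, s), (5, 39, a, z, u)}
Filtering on A = p leaves {(4, 18, r, z, p), (4, 28, d, v, p), (4, 30, u, b, p), (4, 8, x, t, p)}.
Projecting to C, A: {(b, p), (t, p), (v, p), (z, p)}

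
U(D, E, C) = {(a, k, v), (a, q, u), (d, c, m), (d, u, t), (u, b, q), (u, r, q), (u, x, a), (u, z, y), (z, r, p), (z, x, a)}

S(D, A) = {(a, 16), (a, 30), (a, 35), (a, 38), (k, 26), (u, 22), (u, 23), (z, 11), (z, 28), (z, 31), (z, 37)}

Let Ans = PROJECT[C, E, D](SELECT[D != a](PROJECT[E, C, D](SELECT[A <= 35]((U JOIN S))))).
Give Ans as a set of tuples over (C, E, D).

Joining U and S on D yields {(a, k, v, 16), (a, k, v, 30), (a, k, v, 35), (a, k, v, 38), (a, q, u, 16), (a, q, u, 30), (a, q, u, 35), (a, q, u, 38), (u, b, q, 22), (u, b, q, 23), (u, r, q, 22), (u, r, q, 23), (u, x, a, 22), (u, x, a, 23), (u, z, y, 22), (u, z, y, 23), (z, r, p, 11), (z, r, p, 28), (z, r, p, 31), (z, r, p, 37), (z, x, a, 11), (z, x, a, 28), (z, x, a, 31), (z, x, a, 37)}.
σ[A <= 35]: keep tuples satisfying A <= 35 → {(a, k, v, 16), (a, k, v, 30), (a, k, v, 35), (a, q, u, 16), (a, q, u, 30), (a, q, u, 35), (u, b, q, 22), (u, b, q, 23), (u, r, q, 22), (u, r, q, 23), (u, x, a, 22), (u, x, a, 23), (u, z, y, 22), (u, z, y, 23), (z, r, p, 11), (z, r, p, 28), (z, r, p, 31), (z, x, a, 11), (z, x, a, 28), (z, x, a, 31)}
π_{E, C, D} gives {(b, q, u), (k, v, a), (q, u, a), (r, p, z), (r, q, u), (x, a, u), (x, a, z), (z, y, u)} (12 duplicate(s) eliminated).
σ[D != a]: keep tuples satisfying D != a → {(b, q, u), (r, p, z), (r, q, u), (x, a, u), (x, a, z), (z, y, u)}
π_{C, E, D} gives {(a, x, u), (a, x, z), (p, r, z), (q, b, u), (q, r, u), (y, z, u)}.

{(a, x, u), (a, x, z), (p, r, z), (q, b, u), (q, r, u), (y, z, u)}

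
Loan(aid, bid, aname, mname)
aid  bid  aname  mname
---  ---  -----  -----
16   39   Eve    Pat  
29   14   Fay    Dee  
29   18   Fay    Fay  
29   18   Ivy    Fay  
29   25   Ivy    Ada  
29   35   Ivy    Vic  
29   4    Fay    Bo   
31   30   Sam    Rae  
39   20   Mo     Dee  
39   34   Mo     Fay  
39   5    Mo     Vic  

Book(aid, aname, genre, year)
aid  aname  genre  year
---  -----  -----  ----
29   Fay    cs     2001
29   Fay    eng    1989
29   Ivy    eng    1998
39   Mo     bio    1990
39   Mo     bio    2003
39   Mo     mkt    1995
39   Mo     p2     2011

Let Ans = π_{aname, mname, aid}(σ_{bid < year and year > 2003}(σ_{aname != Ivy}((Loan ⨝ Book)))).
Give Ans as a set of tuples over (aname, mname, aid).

Joining Loan and Book on aid, aname yields {(29, 14, Fay, Dee, cs, 2001), (29, 14, Fay, Dee, eng, 1989), (29, 18, Fay, Fay, cs, 2001), (29, 18, Fay, Fay, eng, 1989), (29, 18, Ivy, Fay, eng, 1998), (29, 25, Ivy, Ada, eng, 1998), (29, 35, Ivy, Vic, eng, 1998), (29, 4, Fay, Bo, cs, 2001), (29, 4, Fay, Bo, eng, 1989), (39, 20, Mo, Dee, bio, 1990), (39, 20, Mo, Dee, bio, 2003), (39, 20, Mo, Dee, mkt, 1995), (39, 20, Mo, Dee, p2, 2011), (39, 34, Mo, Fay, bio, 1990), (39, 34, Mo, Fay, bio, 2003), (39, 34, Mo, Fay, mkt, 1995), (39, 34, Mo, Fay, p2, 2011), (39, 5, Mo, Vic, bio, 1990), (39, 5, Mo, Vic, bio, 2003), (39, 5, Mo, Vic, mkt, 1995), (39, 5, Mo, Vic, p2, 2011)}.
Selection aname != Ivy: {(29, 14, Fay, Dee, cs, 2001), (29, 14, Fay, Dee, eng, 1989), (29, 18, Fay, Fay, cs, 2001), (29, 18, Fay, Fay, eng, 1989), (29, 4, Fay, Bo, cs, 2001), (29, 4, Fay, Bo, eng, 1989), (39, 20, Mo, Dee, bio, 1990), (39, 20, Mo, Dee, bio, 2003), (39, 20, Mo, Dee, mkt, 1995), (39, 20, Mo, Dee, p2, 2011), (39, 34, Mo, Fay, bio, 1990), (39, 34, Mo, Fay, bio, 2003), (39, 34, Mo, Fay, mkt, 1995), (39, 34, Mo, Fay, p2, 2011), (39, 5, Mo, Vic, bio, 1990), (39, 5, Mo, Vic, bio, 2003), (39, 5, Mo, Vic, mkt, 1995), (39, 5, Mo, Vic, p2, 2011)}
Selection bid < year and year > 2003: {(39, 20, Mo, Dee, p2, 2011), (39, 34, Mo, Fay, p2, 2011), (39, 5, Mo, Vic, p2, 2011)}
π[aname, mname, aid]: project onto (aname, mname, aid) → {(Mo, Dee, 39), (Mo, Fay, 39), (Mo, Vic, 39)}

{(Mo, Dee, 39), (Mo, Fay, 39), (Mo, Vic, 39)}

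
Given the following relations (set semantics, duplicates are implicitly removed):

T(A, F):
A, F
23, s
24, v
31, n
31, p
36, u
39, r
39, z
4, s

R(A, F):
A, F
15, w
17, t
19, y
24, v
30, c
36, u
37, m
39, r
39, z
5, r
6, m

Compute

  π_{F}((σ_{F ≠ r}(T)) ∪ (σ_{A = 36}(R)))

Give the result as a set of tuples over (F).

{n, p, s, u, v, z}

Selection F ≠ r: {(23, s), (24, v), (31, n), (31, p), (36, u), (39, z), (4, s)}
Selection A = 36: {(36, u)}
Set union of the two operands is {(23, s), (24, v), (31, n), (31, p), (36, u), (39, z), (4, s)}.
π_{F} gives {n, p, s, u, v, z} (1 duplicate(s) eliminated).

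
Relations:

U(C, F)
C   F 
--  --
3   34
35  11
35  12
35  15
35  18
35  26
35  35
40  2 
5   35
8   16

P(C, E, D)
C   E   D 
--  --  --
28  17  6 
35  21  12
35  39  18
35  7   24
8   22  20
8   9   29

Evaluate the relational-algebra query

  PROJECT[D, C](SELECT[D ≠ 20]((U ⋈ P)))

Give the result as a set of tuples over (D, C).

U ⋈ P (natural join on C): {(35, 11, 21, 12), (35, 11, 39, 18), (35, 11, 7, 24), (35, 12, 21, 12), (35, 12, 39, 18), (35, 12, 7, 24), (35, 15, 21, 12), (35, 15, 39, 18), (35, 15, 7, 24), (35, 18, 21, 12), (35, 18, 39, 18), (35, 18, 7, 24), (35, 26, 21, 12), (35, 26, 39, 18), (35, 26, 7, 24), (35, 35, 21, 12), (35, 35, 39, 18), (35, 35, 7, 24), (8, 16, 22, 20), (8, 16, 9, 29)}
Filtering on D ≠ 20 leaves {(35, 11, 21, 12), (35, 11, 39, 18), (35, 11, 7, 24), (35, 12, 21, 12), (35, 12, 39, 18), (35, 12, 7, 24), (35, 15, 21, 12), (35, 15, 39, 18), (35, 15, 7, 24), (35, 18, 21, 12), (35, 18, 39, 18), (35, 18, 7, 24), (35, 26, 21, 12), (35, 26, 39, 18), (35, 26, 7, 24), (35, 35, 21, 12), (35, 35, 39, 18), (35, 35, 7, 24), (8, 16, 9, 29)}.
Projecting to D, C (15 duplicate(s) eliminated): {(12, 35), (18, 35), (24, 35), (29, 8)}

{(12, 35), (18, 35), (24, 35), (29, 8)}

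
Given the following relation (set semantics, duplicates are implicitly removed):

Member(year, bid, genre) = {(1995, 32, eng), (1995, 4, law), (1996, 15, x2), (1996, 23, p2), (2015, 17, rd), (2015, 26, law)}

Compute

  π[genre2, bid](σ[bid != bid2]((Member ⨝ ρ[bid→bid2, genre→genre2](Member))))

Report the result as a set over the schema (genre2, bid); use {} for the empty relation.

ρ[bid→bid2, genre→genre2]: schema becomes (year, bid2, genre2); tuples unchanged.
Natural join on year: {(1995, 32, eng, 32, eng), (1995, 32, eng, 4, law), (1995, 4, law, 32, eng), (1995, 4, law, 4, law), (1996, 15, x2, 15, x2), (1996, 15, x2, 23, p2), (1996, 23, p2, 15, x2), (1996, 23, p2, 23, p2), (2015, 17, rd, 17, rd), (2015, 17, rd, 26, law), (2015, 26, law, 17, rd), (2015, 26, law, 26, law)}
Apply σ_{bid != bid2}; surviving tuples: {(1995, 32, eng, 4, law), (1995, 4, law, 32, eng), (1996, 15, x2, 23, p2), (1996, 23, p2, 15, x2), (2015, 17, rd, 26, law), (2015, 26, law, 17, rd)}
π[genre2, bid]: project onto (genre2, bid) → {(eng, 4), (law, 17), (law, 32), (p2, 15), (rd, 26), (x2, 23)}

{(eng, 4), (law, 17), (law, 32), (p2, 15), (rd, 26), (x2, 23)}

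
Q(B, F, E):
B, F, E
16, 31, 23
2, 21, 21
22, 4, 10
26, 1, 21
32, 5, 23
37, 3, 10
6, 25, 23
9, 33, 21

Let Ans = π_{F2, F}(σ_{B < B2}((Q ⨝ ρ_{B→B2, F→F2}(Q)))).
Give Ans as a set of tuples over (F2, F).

{(1, 21), (1, 33), (3, 4), (31, 25), (33, 21), (5, 25), (5, 31)}

ρ[B→B2, F→F2]: schema becomes (B2, F2, E); tuples unchanged.
Q ⋈ ρ_{B→B2, F→F2}(Q) (natural join on E): {(16, 31, 23, 16, 31), (16, 31, 23, 32, 5), (16, 31, 23, 6, 25), (2, 21, 21, 2, 21), (2, 21, 21, 26, 1), (2, 21, 21, 9, 33), (22, 4, 10, 22, 4), (22, 4, 10, 37, 3), (26, 1, 21, 2, 21), (26, 1, 21, 26, 1), (26, 1, 21, 9, 33), (32, 5, 23, 16, 31), (32, 5, 23, 32, 5), (32, 5, 23, 6, 25), (37, 3, 10, 22, 4), (37, 3, 10, 37, 3), (6, 25, 23, 16, 31), (6, 25, 23, 32, 5), (6, 25, 23, 6, 25), (9, 33, 21, 2, 21), (9, 33, 21, 26, 1), (9, 33, 21, 9, 33)}
Selection B < B2: {(16, 31, 23, 32, 5), (2, 21, 21, 26, 1), (2, 21, 21, 9, 33), (22, 4, 10, 37, 3), (6, 25, 23, 16, 31), (6, 25, 23, 32, 5), (9, 33, 21, 26, 1)}
Projecting to F2, F: {(1, 21), (1, 33), (3, 4), (31, 25), (33, 21), (5, 25), (5, 31)}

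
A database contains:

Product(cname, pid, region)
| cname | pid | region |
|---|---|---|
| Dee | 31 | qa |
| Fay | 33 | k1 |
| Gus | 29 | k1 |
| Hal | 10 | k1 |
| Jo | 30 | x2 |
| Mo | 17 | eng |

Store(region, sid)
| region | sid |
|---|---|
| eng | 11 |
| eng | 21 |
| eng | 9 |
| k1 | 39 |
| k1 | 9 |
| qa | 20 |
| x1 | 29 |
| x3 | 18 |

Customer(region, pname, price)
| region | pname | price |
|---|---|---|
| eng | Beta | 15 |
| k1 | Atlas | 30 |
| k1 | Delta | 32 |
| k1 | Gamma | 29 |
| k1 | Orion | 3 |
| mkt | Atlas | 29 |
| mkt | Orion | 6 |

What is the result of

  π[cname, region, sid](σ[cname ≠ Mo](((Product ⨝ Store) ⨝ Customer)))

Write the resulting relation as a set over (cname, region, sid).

Product ⋈ Store (natural join on region): {(Dee, 31, qa, 20), (Fay, 33, k1, 39), (Fay, 33, k1, 9), (Gus, 29, k1, 39), (Gus, 29, k1, 9), (Hal, 10, k1, 39), (Hal, 10, k1, 9), (Mo, 17, eng, 11), (Mo, 17, eng, 21), (Mo, 17, eng, 9)}
(Product ⨝ Store) ⋈ Customer (natural join on region): {(Fay, 33, k1, 39, Atlas, 30), (Fay, 33, k1, 39, Delta, 32), (Fay, 33, k1, 39, Gamma, 29), (Fay, 33, k1, 39, Orion, 3), (Fay, 33, k1, 9, Atlas, 30), (Fay, 33, k1, 9, Delta, 32), (Fay, 33, k1, 9, Gamma, 29), (Fay, 33, k1, 9, Orion, 3), (Gus, 29, k1, 39, Atlas, 30), (Gus, 29, k1, 39, Delta, 32), (Gus, 29, k1, 39, Gamma, 29), (Gus, 29, k1, 39, Orion, 3), (Gus, 29, k1, 9, Atlas, 30), (Gus, 29, k1, 9, Delta, 32), (Gus, 29, k1, 9, Gamma, 29), (Gus, 29, k1, 9, Orion, 3), (Hal, 10, k1, 39, Atlas, 30), (Hal, 10, k1, 39, Delta, 32), (Hal, 10, k1, 39, Gamma, 29), (Hal, 10, k1, 39, Orion, 3), (Hal, 10, k1, 9, Atlas, 30), (Hal, 10, k1, 9, Delta, 32), (Hal, 10, k1, 9, Gamma, 29), (Hal, 10, k1, 9, Orion, 3), (Mo, 17, eng, 11, Beta, 15), (Mo, 17, eng, 21, Beta, 15), (Mo, 17, eng, 9, Beta, 15)}
Apply σ_{cname ≠ Mo}; surviving tuples: {(Fay, 33, k1, 39, Atlas, 30), (Fay, 33, k1, 39, Delta, 32), (Fay, 33, k1, 39, Gamma, 29), (Fay, 33, k1, 39, Orion, 3), (Fay, 33, k1, 9, Atlas, 30), (Fay, 33, k1, 9, Delta, 32), (Fay, 33, k1, 9, Gamma, 29), (Fay, 33, k1, 9, Orion, 3), (Gus, 29, k1, 39, Atlas, 30), (Gus, 29, k1, 39, Delta, 32), (Gus, 29, k1, 39, Gamma, 29), (Gus, 29, k1, 39, Orion, 3), (Gus, 29, k1, 9, Atlas, 30), (Gus, 29, k1, 9, Delta, 32), (Gus, 29, k1, 9, Gamma, 29), (Gus, 29, k1, 9, Orion, 3), (Hal, 10, k1, 39, Atlas, 30), (Hal, 10, k1, 39, Delta, 32), (Hal, 10, k1, 39, Gamma, 29), (Hal, 10, k1, 39, Orion, 3), (Hal, 10, k1, 9, Atlas, 30), (Hal, 10, k1, 9, Delta, 32), (Hal, 10, k1, 9, Gamma, 29), (Hal, 10, k1, 9, Orion, 3)}
Keep only column(s) cname, region, sid (18 duplicate(s) eliminated): {(Fay, k1, 39), (Fay, k1, 9), (Gus, k1, 39), (Gus, k1, 9), (Hal, k1, 39), (Hal, k1, 9)}

{(Fay, k1, 39), (Fay, k1, 9), (Gus, k1, 39), (Gus, k1, 9), (Hal, k1, 39), (Hal, k1, 9)}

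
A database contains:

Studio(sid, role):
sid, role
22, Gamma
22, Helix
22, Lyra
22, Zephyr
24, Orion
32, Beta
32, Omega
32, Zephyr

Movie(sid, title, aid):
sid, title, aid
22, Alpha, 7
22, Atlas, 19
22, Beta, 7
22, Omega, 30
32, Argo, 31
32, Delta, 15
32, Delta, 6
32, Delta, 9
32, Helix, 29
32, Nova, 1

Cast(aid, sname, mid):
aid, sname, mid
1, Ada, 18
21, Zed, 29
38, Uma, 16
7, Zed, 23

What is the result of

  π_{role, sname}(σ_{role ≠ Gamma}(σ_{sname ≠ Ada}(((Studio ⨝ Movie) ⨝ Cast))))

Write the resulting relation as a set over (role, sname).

{(Helix, Zed), (Lyra, Zed), (Zephyr, Zed)}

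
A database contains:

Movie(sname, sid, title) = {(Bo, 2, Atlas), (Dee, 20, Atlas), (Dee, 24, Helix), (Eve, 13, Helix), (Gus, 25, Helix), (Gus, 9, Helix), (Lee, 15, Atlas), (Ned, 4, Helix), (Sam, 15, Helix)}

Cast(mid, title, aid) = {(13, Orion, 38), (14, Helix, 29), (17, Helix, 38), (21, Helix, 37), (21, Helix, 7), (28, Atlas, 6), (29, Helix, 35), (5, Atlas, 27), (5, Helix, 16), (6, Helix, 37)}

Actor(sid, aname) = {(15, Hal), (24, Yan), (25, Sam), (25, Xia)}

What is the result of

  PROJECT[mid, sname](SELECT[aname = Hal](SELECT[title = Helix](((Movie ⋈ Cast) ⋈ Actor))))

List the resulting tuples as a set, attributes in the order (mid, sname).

{(14, Sam), (17, Sam), (21, Sam), (29, Sam), (5, Sam), (6, Sam)}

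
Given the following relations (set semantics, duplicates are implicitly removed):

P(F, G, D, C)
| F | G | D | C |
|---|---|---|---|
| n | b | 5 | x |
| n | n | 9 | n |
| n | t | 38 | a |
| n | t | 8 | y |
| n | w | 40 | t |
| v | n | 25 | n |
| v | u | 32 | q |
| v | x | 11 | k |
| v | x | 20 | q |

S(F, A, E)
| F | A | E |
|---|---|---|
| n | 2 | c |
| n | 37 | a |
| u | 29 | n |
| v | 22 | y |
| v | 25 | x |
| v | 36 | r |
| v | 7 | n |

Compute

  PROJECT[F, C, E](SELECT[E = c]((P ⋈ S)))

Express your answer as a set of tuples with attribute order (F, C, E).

{(n, a, c), (n, n, c), (n, t, c), (n, x, c), (n, y, c)}

Natural join on F: {(n, b, 5, x, 2, c), (n, b, 5, x, 37, a), (n, n, 9, n, 2, c), (n, n, 9, n, 37, a), (n, t, 38, a, 2, c), (n, t, 38, a, 37, a), (n, t, 8, y, 2, c), (n, t, 8, y, 37, a), (n, w, 40, t, 2, c), (n, w, 40, t, 37, a), (v, n, 25, n, 22, y), (v, n, 25, n, 25, x), (v, n, 25, n, 36, r), (v, n, 25, n, 7, n), (v, u, 32, q, 22, y), (v, u, 32, q, 25, x), (v, u, 32, q, 36, r), (v, u, 32, q, 7, n), (v, x, 11, k, 22, y), (v, x, 11, k, 25, x), (v, x, 11, k, 36, r), (v, x, 11, k, 7, n), (v, x, 20, q, 22, y), (v, x, 20, q, 25, x), (v, x, 20, q, 36, r), (v, x, 20, q, 7, n)}
Filtering on E = c leaves {(n, b, 5, x, 2, c), (n, n, 9, n, 2, c), (n, t, 38, a, 2, c), (n, t, 8, y, 2, c), (n, w, 40, t, 2, c)}.
Projecting to F, C, E: {(n, a, c), (n, n, c), (n, t, c), (n, x, c), (n, y, c)}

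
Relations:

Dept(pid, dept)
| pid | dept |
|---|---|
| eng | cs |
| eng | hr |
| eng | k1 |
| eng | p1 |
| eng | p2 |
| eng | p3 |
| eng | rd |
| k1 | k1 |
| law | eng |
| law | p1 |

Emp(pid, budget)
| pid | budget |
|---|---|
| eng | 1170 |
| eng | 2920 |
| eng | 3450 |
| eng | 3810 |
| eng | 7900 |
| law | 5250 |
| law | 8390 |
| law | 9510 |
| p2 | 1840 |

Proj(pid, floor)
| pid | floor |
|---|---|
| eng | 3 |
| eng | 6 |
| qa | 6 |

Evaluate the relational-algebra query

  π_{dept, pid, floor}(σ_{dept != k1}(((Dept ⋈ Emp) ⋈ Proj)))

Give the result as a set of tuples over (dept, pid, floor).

{(cs, eng, 3), (cs, eng, 6), (hr, eng, 3), (hr, eng, 6), (p1, eng, 3), (p1, eng, 6), (p2, eng, 3), (p2, eng, 6), (p3, eng, 3), (p3, eng, 6), (rd, eng, 3), (rd, eng, 6)}

Joining Dept and Emp on pid yields {(eng, cs, 1170), (eng, cs, 2920), (eng, cs, 3450), (eng, cs, 3810), (eng, cs, 7900), (eng, hr, 1170), (eng, hr, 2920), (eng, hr, 3450), (eng, hr, 3810), (eng, hr, 7900), (eng, k1, 1170), (eng, k1, 2920), (eng, k1, 3450), (eng, k1, 3810), (eng, k1, 7900), (eng, p1, 1170), (eng, p1, 2920), (eng, p1, 3450), (eng, p1, 3810), (eng, p1, 7900), (eng, p2, 1170), (eng, p2, 2920), (eng, p2, 3450), (eng, p2, 3810), (eng, p2, 7900), (eng, p3, 1170), (eng, p3, 2920), (eng, p3, 3450), (eng, p3, 3810), (eng, p3, 7900), (eng, rd, 1170), (eng, rd, 2920), (eng, rd, 3450), (eng, rd, 3810), (eng, rd, 7900), (law, eng, 5250), (law, eng, 8390), (law, eng, 9510), (law, p1, 5250), (law, p1, 8390), (law, p1, 9510)}.
Joining (Dept ⋈ Emp) and Proj on pid yields {(eng, cs, 1170, 3), (eng, cs, 1170, 6), (eng, cs, 2920, 3), (eng, cs, 2920, 6), (eng, cs, 3450, 3), (eng, cs, 3450, 6), (eng, cs, 3810, 3), (eng, cs, 3810, 6), (eng, cs, 7900, 3), (eng, cs, 7900, 6), (eng, hr, 1170, 3), (eng, hr, 1170, 6), (eng, hr, 2920, 3), (eng, hr, 2920, 6), (eng, hr, 3450, 3), (eng, hr, 3450, 6), (eng, hr, 3810, 3), (eng, hr, 3810, 6), (eng, hr, 7900, 3), (eng, hr, 7900, 6), (eng, k1, 1170, 3), (eng, k1, 1170, 6), (eng, k1, 2920, 3), (eng, k1, 2920, 6), (eng, k1, 3450, 3), (eng, k1, 3450, 6), (eng, k1, 3810, 3), (eng, k1, 3810, 6), (eng, k1, 7900, 3), (eng, k1, 7900, 6), (eng, p1, 1170, 3), (eng, p1, 1170, 6), (eng, p1, 2920, 3), (eng, p1, 2920, 6), (eng, p1, 3450, 3), (eng, p1, 3450, 6), (eng, p1, 3810, 3), (eng, p1, 3810, 6), (eng, p1, 7900, 3), (eng, p1, 7900, 6), (eng, p2, 1170, 3), (eng, p2, 1170, 6), (eng, p2, 2920, 3), (eng, p2, 2920, 6), (eng, p2, 3450, 3), (eng, p2, 3450, 6), (eng, p2, 3810, 3), (eng, p2, 3810, 6), (eng, p2, 7900, 3), (eng, p2, 7900, 6), (eng, p3, 1170, 3), (eng, p3, 1170, 6), (eng, p3, 2920, 3), (eng, p3, 2920, 6), (eng, p3, 3450, 3), (eng, p3, 3450, 6), (eng, p3, 3810, 3), (eng, p3, 3810, 6), (eng, p3, 7900, 3), (eng, p3, 7900, 6), (eng, rd, 1170, 3), (eng, rd, 1170, 6), (eng, rd, 2920, 3), (eng, rd, 2920, 6), (eng, rd, 3450, 3), (eng, rd, 3450, 6), (eng, rd, 3810, 3), (eng, rd, 3810, 6), (eng, rd, 7900, 3), (eng, rd, 7900, 6)}.
Apply σ_{dept != k1}; surviving tuples: {(eng, cs, 1170, 3), (eng, cs, 1170, 6), (eng, cs, 2920, 3), (eng, cs, 2920, 6), (eng, cs, 3450, 3), (eng, cs, 3450, 6), (eng, cs, 3810, 3), (eng, cs, 3810, 6), (eng, cs, 7900, 3), (eng, cs, 7900, 6), (eng, hr, 1170, 3), (eng, hr, 1170, 6), (eng, hr, 2920, 3), (eng, hr, 2920, 6), (eng, hr, 3450, 3), (eng, hr, 3450, 6), (eng, hr, 3810, 3), (eng, hr, 3810, 6), (eng, hr, 7900, 3), (eng, hr, 7900, 6), (eng, p1, 1170, 3), (eng, p1, 1170, 6), (eng, p1, 2920, 3), (eng, p1, 2920, 6), (eng, p1, 3450, 3), (eng, p1, 3450, 6), (eng, p1, 3810, 3), (eng, p1, 3810, 6), (eng, p1, 7900, 3), (eng, p1, 7900, 6), (eng, p2, 1170, 3), (eng, p2, 1170, 6), (eng, p2, 2920, 3), (eng, p2, 2920, 6), (eng, p2, 3450, 3), (eng, p2, 3450, 6), (eng, p2, 3810, 3), (eng, p2, 3810, 6), (eng, p2, 7900, 3), (eng, p2, 7900, 6), (eng, p3, 1170, 3), (eng, p3, 1170, 6), (eng, p3, 2920, 3), (eng, p3, 2920, 6), (eng, p3, 3450, 3), (eng, p3, 3450, 6), (eng, p3, 3810, 3), (eng, p3, 3810, 6), (eng, p3, 7900, 3), (eng, p3, 7900, 6), (eng, rd, 1170, 3), (eng, rd, 1170, 6), (eng, rd, 2920, 3), (eng, rd, 2920, 6), (eng, rd, 3450, 3), (eng, rd, 3450, 6), (eng, rd, 3810, 3), (eng, rd, 3810, 6), (eng, rd, 7900, 3), (eng, rd, 7900, 6)}
π[dept, pid, floor]: project onto (dept, pid, floor) (48 duplicate(s) eliminated) → {(cs, eng, 3), (cs, eng, 6), (hr, eng, 3), (hr, eng, 6), (p1, eng, 3), (p1, eng, 6), (p2, eng, 3), (p2, eng, 6), (p3, eng, 3), (p3, eng, 6), (rd, eng, 3), (rd, eng, 6)}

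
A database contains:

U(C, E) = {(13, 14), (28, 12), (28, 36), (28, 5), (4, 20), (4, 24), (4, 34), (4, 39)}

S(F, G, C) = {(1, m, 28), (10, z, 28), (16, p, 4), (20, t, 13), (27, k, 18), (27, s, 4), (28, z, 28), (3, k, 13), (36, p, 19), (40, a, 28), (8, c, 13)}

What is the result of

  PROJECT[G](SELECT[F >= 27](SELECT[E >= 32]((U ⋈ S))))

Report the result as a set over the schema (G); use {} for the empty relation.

{a, s, z}

Natural join on C: {(13, 14, 20, t), (13, 14, 3, k), (13, 14, 8, c), (28, 12, 1, m), (28, 12, 10, z), (28, 12, 28, z), (28, 12, 40, a), (28, 36, 1, m), (28, 36, 10, z), (28, 36, 28, z), (28, 36, 40, a), (28, 5, 1, m), (28, 5, 10, z), (28, 5, 28, z), (28, 5, 40, a), (4, 20, 16, p), (4, 20, 27, s), (4, 24, 16, p), (4, 24, 27, s), (4, 34, 16, p), (4, 34, 27, s), (4, 39, 16, p), (4, 39, 27, s)}
Selection E >= 32: {(28, 36, 1, m), (28, 36, 10, z), (28, 36, 28, z), (28, 36, 40, a), (4, 34, 16, p), (4, 34, 27, s), (4, 39, 16, p), (4, 39, 27, s)}
Selection F >= 27: {(28, 36, 28, z), (28, 36, 40, a), (4, 34, 27, s), (4, 39, 27, s)}
Projecting to G (1 duplicate(s) eliminated): {a, s, z}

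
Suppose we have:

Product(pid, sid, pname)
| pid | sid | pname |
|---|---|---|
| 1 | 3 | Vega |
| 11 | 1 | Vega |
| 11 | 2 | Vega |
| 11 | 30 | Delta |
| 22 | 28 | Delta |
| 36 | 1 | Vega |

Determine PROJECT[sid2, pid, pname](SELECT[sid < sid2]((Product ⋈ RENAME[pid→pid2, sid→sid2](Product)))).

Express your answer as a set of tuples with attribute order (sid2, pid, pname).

{(2, 11, Vega), (2, 36, Vega), (3, 11, Vega), (3, 36, Vega), (30, 22, Delta)}

ρ[pid→pid2, sid→sid2]: schema becomes (pid2, sid2, pname); tuples unchanged.
Joining Product and RENAME[pid→pid2, sid→sid2](Product) on pname yields {(1, 3, Vega, 1, 3), (1, 3, Vega, 11, 1), (1, 3, Vega, 11, 2), (1, 3, Vega, 36, 1), (11, 1, Vega, 1, 3), (11, 1, Vega, 11, 1), (11, 1, Vega, 11, 2), (11, 1, Vega, 36, 1), (11, 2, Vega, 1, 3), (11, 2, Vega, 11, 1), (11, 2, Vega, 11, 2), (11, 2, Vega, 36, 1), (11, 30, Delta, 11, 30), (11, 30, Delta, 22, 28), (22, 28, Delta, 11, 30), (22, 28, Delta, 22, 28), (36, 1, Vega, 1, 3), (36, 1, Vega, 11, 1), (36, 1, Vega, 11, 2), (36, 1, Vega, 36, 1)}.
σ[sid < sid2]: keep tuples satisfying sid < sid2 → {(11, 1, Vega, 1, 3), (11, 1, Vega, 11, 2), (11, 2, Vega, 1, 3), (22, 28, Delta, 11, 30), (36, 1, Vega, 1, 3), (36, 1, Vega, 11, 2)}
Keep only column(s) sid2, pid, pname (1 duplicate(s) eliminated): {(2, 11, Vega), (2, 36, Vega), (3, 11, Vega), (3, 36, Vega), (30, 22, Delta)}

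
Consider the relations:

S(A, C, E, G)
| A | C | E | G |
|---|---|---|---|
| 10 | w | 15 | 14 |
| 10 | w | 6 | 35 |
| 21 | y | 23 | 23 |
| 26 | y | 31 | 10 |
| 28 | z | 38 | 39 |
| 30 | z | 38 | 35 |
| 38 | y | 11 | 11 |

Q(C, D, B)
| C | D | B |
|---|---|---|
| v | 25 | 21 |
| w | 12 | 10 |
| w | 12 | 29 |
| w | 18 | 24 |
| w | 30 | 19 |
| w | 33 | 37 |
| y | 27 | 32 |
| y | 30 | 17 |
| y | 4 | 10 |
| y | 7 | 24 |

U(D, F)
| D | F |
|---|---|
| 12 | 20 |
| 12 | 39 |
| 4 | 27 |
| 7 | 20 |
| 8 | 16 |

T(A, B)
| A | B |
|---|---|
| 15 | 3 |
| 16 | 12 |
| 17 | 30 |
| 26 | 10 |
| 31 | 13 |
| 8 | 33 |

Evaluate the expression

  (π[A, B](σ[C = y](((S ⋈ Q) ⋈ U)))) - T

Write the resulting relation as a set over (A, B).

Natural join on C: {(10, w, 15, 14, 12, 10), (10, w, 15, 14, 12, 29), (10, w, 15, 14, 18, 24), (10, w, 15, 14, 30, 19), (10, w, 15, 14, 33, 37), (10, w, 6, 35, 12, 10), (10, w, 6, 35, 12, 29), (10, w, 6, 35, 18, 24), (10, w, 6, 35, 30, 19), (10, w, 6, 35, 33, 37), (21, y, 23, 23, 27, 32), (21, y, 23, 23, 30, 17), (21, y, 23, 23, 4, 10), (21, y, 23, 23, 7, 24), (26, y, 31, 10, 27, 32), (26, y, 31, 10, 30, 17), (26, y, 31, 10, 4, 10), (26, y, 31, 10, 7, 24), (38, y, 11, 11, 27, 32), (38, y, 11, 11, 30, 17), (38, y, 11, 11, 4, 10), (38, y, 11, 11, 7, 24)}
Natural join on D: {(10, w, 15, 14, 12, 10, 20), (10, w, 15, 14, 12, 10, 39), (10, w, 15, 14, 12, 29, 20), (10, w, 15, 14, 12, 29, 39), (10, w, 6, 35, 12, 10, 20), (10, w, 6, 35, 12, 10, 39), (10, w, 6, 35, 12, 29, 20), (10, w, 6, 35, 12, 29, 39), (21, y, 23, 23, 4, 10, 27), (21, y, 23, 23, 7, 24, 20), (26, y, 31, 10, 4, 10, 27), (26, y, 31, 10, 7, 24, 20), (38, y, 11, 11, 4, 10, 27), (38, y, 11, 11, 7, 24, 20)}
Selection C = y: {(21, y, 23, 23, 4, 10, 27), (21, y, 23, 23, 7, 24, 20), (26, y, 31, 10, 4, 10, 27), (26, y, 31, 10, 7, 24, 20), (38, y, 11, 11, 4, 10, 27), (38, y, 11, 11, 7, 24, 20)}
Projecting to A, B: {(21, 10), (21, 24), (26, 10), (26, 24), (38, 10), (38, 24)}
Set difference of the two operands is {(21, 10), (21, 24), (26, 24), (38, 10), (38, 24)}.

{(21, 10), (21, 24), (26, 24), (38, 10), (38, 24)}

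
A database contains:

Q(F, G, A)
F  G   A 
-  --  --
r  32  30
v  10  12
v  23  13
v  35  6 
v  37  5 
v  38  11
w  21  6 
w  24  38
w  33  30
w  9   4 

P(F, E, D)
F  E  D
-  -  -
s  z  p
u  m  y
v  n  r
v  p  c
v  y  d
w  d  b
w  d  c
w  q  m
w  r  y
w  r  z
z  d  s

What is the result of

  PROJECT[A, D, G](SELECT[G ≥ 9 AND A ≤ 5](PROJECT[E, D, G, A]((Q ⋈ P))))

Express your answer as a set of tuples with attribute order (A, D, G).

Q ⋈ P (natural join on F): {(v, 10, 12, n, r), (v, 10, 12, p, c), (v, 10, 12, y, d), (v, 23, 13, n, r), (v, 23, 13, p, c), (v, 23, 13, y, d), (v, 35, 6, n, r), (v, 35, 6, p, c), (v, 35, 6, y, d), (v, 37, 5, n, r), (v, 37, 5, p, c), (v, 37, 5, y, d), (v, 38, 11, n, r), (v, 38, 11, p, c), (v, 38, 11, y, d), (w, 21, 6, d, b), (w, 21, 6, d, c), (w, 21, 6, q, m), (w, 21, 6, r, y), (w, 21, 6, r, z), (w, 24, 38, d, b), (w, 24, 38, d, c), (w, 24, 38, q, m), (w, 24, 38, r, y), (w, 24, 38, r, z), (w, 33, 30, d, b), (w, 33, 30, d, c), (w, 33, 30, q, m), (w, 33, 30, r, y), (w, 33, 30, r, z), (w, 9, 4, d, b), (w, 9, 4, d, c), (w, 9, 4, q, m), (w, 9, 4, r, y), (w, 9, 4, r, z)}
π[E, D, G, A]: project onto (E, D, G, A) → {(d, b, 21, 6), (d, b, 24, 38), (d, b, 33, 30), (d, b, 9, 4), (d, c, 21, 6), (d, c, 24, 38), (d, c, 33, 30), (d, c, 9, 4), (n, r, 10, 12), (n, r, 23, 13), (n, r, 35, 6), (n, r, 37, 5), (n, r, 38, 11), (p, c, 10, 12), (p, c, 23, 13), (p, c, 35, 6), (p, c, 37, 5), (p, c, 38, 11), (q, m, 21, 6), (q, m, 24, 38), (q, m, 33, 30), (q, m, 9, 4), (r, y, 21, 6), (r, y, 24, 38), (r, y, 33, 30), (r, y, 9, 4), (r, z, 21, 6), (r, z, 24, 38), (r, z, 33, 30), (r, z, 9, 4), (y, d, 10, 12), (y, d, 23, 13), (y, d, 35, 6), (y, d, 37, 5), (y, d, 38, 11)}
σ[G ≥ 9 AND A ≤ 5]: keep tuples satisfying G ≥ 9 AND A ≤ 5 → {(d, b, 9, 4), (d, c, 9, 4), (n, r, 37, 5), (p, c, 37, 5), (q, m, 9, 4), (r, y, 9, 4), (r, z, 9, 4), (y, d, 37, 5)}
π[A, D, G]: project onto (A, D, G) → {(4, b, 9), (4, c, 9), (4, m, 9), (4, y, 9), (4, z, 9), (5, c, 37), (5, d, 37), (5, r, 37)}

{(4, b, 9), (4, c, 9), (4, m, 9), (4, y, 9), (4, z, 9), (5, c, 37), (5, d, 37), (5, r, 37)}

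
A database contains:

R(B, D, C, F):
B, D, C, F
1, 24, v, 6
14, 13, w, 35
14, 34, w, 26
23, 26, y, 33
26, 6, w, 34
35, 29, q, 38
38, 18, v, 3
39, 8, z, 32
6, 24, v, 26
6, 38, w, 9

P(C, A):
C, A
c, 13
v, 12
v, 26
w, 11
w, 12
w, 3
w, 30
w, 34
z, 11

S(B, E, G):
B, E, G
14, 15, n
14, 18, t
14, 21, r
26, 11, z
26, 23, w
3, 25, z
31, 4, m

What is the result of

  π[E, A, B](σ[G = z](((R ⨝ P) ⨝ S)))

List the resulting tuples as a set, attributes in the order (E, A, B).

{(11, 11, 26), (11, 12, 26), (11, 3, 26), (11, 30, 26), (11, 34, 26)}

R ⋈ P (natural join on C): {(1, 24, v, 6, 12), (1, 24, v, 6, 26), (14, 13, w, 35, 11), (14, 13, w, 35, 12), (14, 13, w, 35, 3), (14, 13, w, 35, 30), (14, 13, w, 35, 34), (14, 34, w, 26, 11), (14, 34, w, 26, 12), (14, 34, w, 26, 3), (14, 34, w, 26, 30), (14, 34, w, 26, 34), (26, 6, w, 34, 11), (26, 6, w, 34, 12), (26, 6, w, 34, 3), (26, 6, w, 34, 30), (26, 6, w, 34, 34), (38, 18, v, 3, 12), (38, 18, v, 3, 26), (39, 8, z, 32, 11), (6, 24, v, 26, 12), (6, 24, v, 26, 26), (6, 38, w, 9, 11), (6, 38, w, 9, 12), (6, 38, w, 9, 3), (6, 38, w, 9, 30), (6, 38, w, 9, 34)}
(R ⨝ P) ⋈ S (natural join on B): {(14, 13, w, 35, 11, 15, n), (14, 13, w, 35, 11, 18, t), (14, 13, w, 35, 11, 21, r), (14, 13, w, 35, 12, 15, n), (14, 13, w, 35, 12, 18, t), (14, 13, w, 35, 12, 21, r), (14, 13, w, 35, 3, 15, n), (14, 13, w, 35, 3, 18, t), (14, 13, w, 35, 3, 21, r), (14, 13, w, 35, 30, 15, n), (14, 13, w, 35, 30, 18, t), (14, 13, w, 35, 30, 21, r), (14, 13, w, 35, 34, 15, n), (14, 13, w, 35, 34, 18, t), (14, 13, w, 35, 34, 21, r), (14, 34, w, 26, 11, 15, n), (14, 34, w, 26, 11, 18, t), (14, 34, w, 26, 11, 21, r), (14, 34, w, 26, 12, 15, n), (14, 34, w, 26, 12, 18, t), (14, 34, w, 26, 12, 21, r), (14, 34, w, 26, 3, 15, n), (14, 34, w, 26, 3, 18, t), (14, 34, w, 26, 3, 21, r), (14, 34, w, 26, 30, 15, n), (14, 34, w, 26, 30, 18, t), (14, 34, w, 26, 30, 21, r), (14, 34, w, 26, 34, 15, n), (14, 34, w, 26, 34, 18, t), (14, 34, w, 26, 34, 21, r), (26, 6, w, 34, 11, 11, z), (26, 6, w, 34, 11, 23, w), (26, 6, w, 34, 12, 11, z), (26, 6, w, 34, 12, 23, w), (26, 6, w, 34, 3, 11, z), (26, 6, w, 34, 3, 23, w), (26, 6, w, 34, 30, 11, z), (26, 6, w, 34, 30, 23, w), (26, 6, w, 34, 34, 11, z), (26, 6, w, 34, 34, 23, w)}
Selection G = z: {(26, 6, w, 34, 11, 11, z), (26, 6, w, 34, 12, 11, z), (26, 6, w, 34, 3, 11, z), (26, 6, w, 34, 30, 11, z), (26, 6, w, 34, 34, 11, z)}
π[E, A, B]: project onto (E, A, B) → {(11, 11, 26), (11, 12, 26), (11, 3, 26), (11, 30, 26), (11, 34, 26)}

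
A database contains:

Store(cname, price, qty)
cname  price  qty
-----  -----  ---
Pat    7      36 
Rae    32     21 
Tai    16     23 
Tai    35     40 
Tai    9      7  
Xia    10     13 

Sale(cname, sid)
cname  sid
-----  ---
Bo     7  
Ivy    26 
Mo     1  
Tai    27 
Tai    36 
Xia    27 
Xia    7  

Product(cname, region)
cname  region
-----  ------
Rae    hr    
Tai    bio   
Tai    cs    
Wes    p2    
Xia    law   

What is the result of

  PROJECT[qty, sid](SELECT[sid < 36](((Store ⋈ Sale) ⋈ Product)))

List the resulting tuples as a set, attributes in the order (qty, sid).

Store ⋈ Sale (natural join on cname): {(Tai, 16, 23, 27), (Tai, 16, 23, 36), (Tai, 35, 40, 27), (Tai, 35, 40, 36), (Tai, 9, 7, 27), (Tai, 9, 7, 36), (Xia, 10, 13, 27), (Xia, 10, 13, 7)}
(Store ⋈ Sale) ⋈ Product (natural join on cname): {(Tai, 16, 23, 27, bio), (Tai, 16, 23, 27, cs), (Tai, 16, 23, 36, bio), (Tai, 16, 23, 36, cs), (Tai, 35, 40, 27, bio), (Tai, 35, 40, 27, cs), (Tai, 35, 40, 36, bio), (Tai, 35, 40, 36, cs), (Tai, 9, 7, 27, bio), (Tai, 9, 7, 27, cs), (Tai, 9, 7, 36, bio), (Tai, 9, 7, 36, cs), (Xia, 10, 13, 27, law), (Xia, 10, 13, 7, law)}
Apply σ_{sid < 36}; surviving tuples: {(Tai, 16, 23, 27, bio), (Tai, 16, 23, 27, cs), (Tai, 35, 40, 27, bio), (Tai, 35, 40, 27, cs), (Tai, 9, 7, 27, bio), (Tai, 9, 7, 27, cs), (Xia, 10, 13, 27, law), (Xia, 10, 13, 7, law)}
Projecting to qty, sid (3 duplicate(s) eliminated): {(13, 27), (13, 7), (23, 27), (40, 27), (7, 27)}

{(13, 27), (13, 7), (23, 27), (40, 27), (7, 27)}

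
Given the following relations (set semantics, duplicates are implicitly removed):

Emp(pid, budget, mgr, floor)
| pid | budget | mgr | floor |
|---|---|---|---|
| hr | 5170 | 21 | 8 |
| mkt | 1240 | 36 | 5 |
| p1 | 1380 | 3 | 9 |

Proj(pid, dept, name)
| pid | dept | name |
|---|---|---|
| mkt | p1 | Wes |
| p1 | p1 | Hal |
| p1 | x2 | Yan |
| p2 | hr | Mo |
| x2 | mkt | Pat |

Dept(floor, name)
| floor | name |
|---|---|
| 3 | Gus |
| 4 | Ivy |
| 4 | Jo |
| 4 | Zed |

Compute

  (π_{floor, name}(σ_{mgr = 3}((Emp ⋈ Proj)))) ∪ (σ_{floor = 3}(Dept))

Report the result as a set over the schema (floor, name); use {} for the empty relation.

Emp ⋈ Proj (natural join on pid): {(mkt, 1240, 36, 5, p1, Wes), (p1, 1380, 3, 9, p1, Hal), (p1, 1380, 3, 9, x2, Yan)}
Selection mgr = 3: {(p1, 1380, 3, 9, p1, Hal), (p1, 1380, 3, 9, x2, Yan)}
π[floor, name]: project onto (floor, name) → {(9, Hal), (9, Yan)}
Selection floor = 3: {(3, Gus)}
Taking the union: {(3, Gus), (9, Hal), (9, Yan)}

{(3, Gus), (9, Hal), (9, Yan)}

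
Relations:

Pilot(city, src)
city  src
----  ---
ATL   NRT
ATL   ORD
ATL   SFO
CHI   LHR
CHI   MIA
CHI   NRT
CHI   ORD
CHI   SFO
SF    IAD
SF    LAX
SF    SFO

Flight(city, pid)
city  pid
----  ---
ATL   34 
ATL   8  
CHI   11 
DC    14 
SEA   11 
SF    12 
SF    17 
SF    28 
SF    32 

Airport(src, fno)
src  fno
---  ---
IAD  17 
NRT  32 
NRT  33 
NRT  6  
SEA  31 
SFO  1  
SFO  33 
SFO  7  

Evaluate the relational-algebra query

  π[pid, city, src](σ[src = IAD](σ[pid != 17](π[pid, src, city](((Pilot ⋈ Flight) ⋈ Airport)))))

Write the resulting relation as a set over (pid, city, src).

{(12, SF, IAD), (28, SF, IAD), (32, SF, IAD)}

Pilot ⋈ Flight (natural join on city): {(ATL, NRT, 34), (ATL, NRT, 8), (ATL, ORD, 34), (ATL, ORD, 8), (ATL, SFO, 34), (ATL, SFO, 8), (CHI, LHR, 11), (CHI, MIA, 11), (CHI, NRT, 11), (CHI, ORD, 11), (CHI, SFO, 11), (SF, IAD, 12), (SF, IAD, 17), (SF, IAD, 28), (SF, IAD, 32), (SF, LAX, 12), (SF, LAX, 17), (SF, LAX, 28), (SF, LAX, 32), (SF, SFO, 12), (SF, SFO, 17), (SF, SFO, 28), (SF, SFO, 32)}
(Pilot ⋈ Flight) ⋈ Airport (natural join on src): {(ATL, NRT, 34, 32), (ATL, NRT, 34, 33), (ATL, NRT, 34, 6), (ATL, NRT, 8, 32), (ATL, NRT, 8, 33), (ATL, NRT, 8, 6), (ATL, SFO, 34, 1), (ATL, SFO, 34, 33), (ATL, SFO, 34, 7), (ATL, SFO, 8, 1), (ATL, SFO, 8, 33), (ATL, SFO, 8, 7), (CHI, NRT, 11, 32), (CHI, NRT, 11, 33), (CHI, NRT, 11, 6), (CHI, SFO, 11, 1), (CHI, SFO, 11, 33), (CHI, SFO, 11, 7), (SF, IAD, 12, 17), (SF, IAD, 17, 17), (SF, IAD, 28, 17), (SF, IAD, 32, 17), (SF, SFO, 12, 1), (SF, SFO, 12, 33), (SF, SFO, 12, 7), (SF, SFO, 17, 1), (SF, SFO, 17, 33), (SF, SFO, 17, 7), (SF, SFO, 28, 1), (SF, SFO, 28, 33), (SF, SFO, 28, 7), (SF, SFO, 32, 1), (SF, SFO, 32, 33), (SF, SFO, 32, 7)}
π[pid, src, city]: project onto (pid, src, city) (20 duplicate(s) eliminated) → {(11, NRT, CHI), (11, SFO, CHI), (12, IAD, SF), (12, SFO, SF), (17, IAD, SF), (17, SFO, SF), (28, IAD, SF), (28, SFO, SF), (32, IAD, SF), (32, SFO, SF), (34, NRT, ATL), (34, SFO, ATL), (8, NRT, ATL), (8, SFO, ATL)}
Filtering on pid != 17 leaves {(11, NRT, CHI), (11, SFO, CHI), (12, IAD, SF), (12, SFO, SF), (28, IAD, SF), (28, SFO, SF), (32, IAD, SF), (32, SFO, SF), (34, NRT, ATL), (34, SFO, ATL), (8, NRT, ATL), (8, SFO, ATL)}.
Filtering on src = IAD leaves {(12, IAD, SF), (28, IAD, SF), (32, IAD, SF)}.
π[pid, city, src]: project onto (pid, city, src) → {(12, SF, IAD), (28, SF, IAD), (32, SF, IAD)}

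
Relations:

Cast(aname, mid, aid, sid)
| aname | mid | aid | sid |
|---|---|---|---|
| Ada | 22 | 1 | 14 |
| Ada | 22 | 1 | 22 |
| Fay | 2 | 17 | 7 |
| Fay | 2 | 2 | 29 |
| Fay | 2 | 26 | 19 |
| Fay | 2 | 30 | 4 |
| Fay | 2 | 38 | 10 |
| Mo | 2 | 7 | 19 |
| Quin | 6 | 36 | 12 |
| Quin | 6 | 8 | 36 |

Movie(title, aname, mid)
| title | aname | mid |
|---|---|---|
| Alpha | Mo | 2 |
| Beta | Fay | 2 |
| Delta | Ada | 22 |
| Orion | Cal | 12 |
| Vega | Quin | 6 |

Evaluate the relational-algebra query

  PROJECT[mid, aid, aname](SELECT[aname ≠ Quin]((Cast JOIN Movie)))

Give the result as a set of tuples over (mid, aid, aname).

Natural join on aname, mid: {(Ada, 22, 1, 14, Delta), (Ada, 22, 1, 22, Delta), (Fay, 2, 17, 7, Beta), (Fay, 2, 2, 29, Beta), (Fay, 2, 26, 19, Beta), (Fay, 2, 30, 4, Beta), (Fay, 2, 38, 10, Beta), (Mo, 2, 7, 19, Alpha), (Quin, 6, 36, 12, Vega), (Quin, 6, 8, 36, Vega)}
σ[aname ≠ Quin]: keep tuples satisfying aname ≠ Quin → {(Ada, 22, 1, 14, Delta), (Ada, 22, 1, 22, Delta), (Fay, 2, 17, 7, Beta), (Fay, 2, 2, 29, Beta), (Fay, 2, 26, 19, Beta), (Fay, 2, 30, 4, Beta), (Fay, 2, 38, 10, Beta), (Mo, 2, 7, 19, Alpha)}
π_{mid, aid, aname} gives {(2, 17, Fay), (2, 2, Fay), (2, 26, Fay), (2, 30, Fay), (2, 38, Fay), (2, 7, Mo), (22, 1, Ada)} (1 duplicate(s) eliminated).

{(2, 17, Fay), (2, 2, Fay), (2, 26, Fay), (2, 30, Fay), (2, 38, Fay), (2, 7, Mo), (22, 1, Ada)}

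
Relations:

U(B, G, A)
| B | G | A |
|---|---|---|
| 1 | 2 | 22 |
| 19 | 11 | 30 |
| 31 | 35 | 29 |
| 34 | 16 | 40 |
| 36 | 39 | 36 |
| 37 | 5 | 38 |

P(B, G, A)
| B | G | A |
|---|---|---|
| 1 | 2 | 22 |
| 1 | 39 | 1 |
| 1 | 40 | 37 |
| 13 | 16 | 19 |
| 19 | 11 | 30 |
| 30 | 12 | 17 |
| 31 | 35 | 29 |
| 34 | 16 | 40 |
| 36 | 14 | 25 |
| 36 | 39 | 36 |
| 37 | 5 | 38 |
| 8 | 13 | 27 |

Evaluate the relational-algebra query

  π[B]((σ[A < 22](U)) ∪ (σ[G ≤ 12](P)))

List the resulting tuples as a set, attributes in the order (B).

Apply σ_{A < 22}; surviving tuples: {}
Apply σ_{G ≤ 12}; surviving tuples: {(1, 2, 22), (19, 11, 30), (30, 12, 17), (37, 5, 38)}
Taking the union: {(1, 2, 22), (19, 11, 30), (30, 12, 17), (37, 5, 38)}
Keep only column(s) B: {1, 19, 30, 37}

{1, 19, 30, 37}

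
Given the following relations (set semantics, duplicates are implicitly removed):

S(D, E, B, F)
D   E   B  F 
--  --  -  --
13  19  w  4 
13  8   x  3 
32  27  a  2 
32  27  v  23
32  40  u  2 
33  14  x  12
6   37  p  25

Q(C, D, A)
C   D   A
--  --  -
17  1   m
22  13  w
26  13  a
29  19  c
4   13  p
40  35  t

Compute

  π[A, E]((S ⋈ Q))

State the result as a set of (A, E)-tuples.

Natural join on D: {(13, 19, w, 4, 22, w), (13, 19, w, 4, 26, a), (13, 19, w, 4, 4, p), (13, 8, x, 3, 22, w), (13, 8, x, 3, 26, a), (13, 8, x, 3, 4, p)}
Keep only column(s) A, E: {(a, 19), (a, 8), (p, 19), (p, 8), (w, 19), (w, 8)}

{(a, 19), (a, 8), (p, 19), (p, 8), (w, 19), (w, 8)}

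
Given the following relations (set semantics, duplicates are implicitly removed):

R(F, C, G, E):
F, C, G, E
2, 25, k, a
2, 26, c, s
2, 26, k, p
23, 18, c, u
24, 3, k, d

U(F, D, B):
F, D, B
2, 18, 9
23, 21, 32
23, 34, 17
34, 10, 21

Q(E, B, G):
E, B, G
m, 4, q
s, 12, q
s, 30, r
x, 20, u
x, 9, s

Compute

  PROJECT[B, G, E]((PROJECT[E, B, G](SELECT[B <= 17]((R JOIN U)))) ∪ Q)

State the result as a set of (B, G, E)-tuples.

{(12, q, s), (17, c, u), (20, u, x), (30, r, s), (4, q, m), (9, c, s), (9, k, a), (9, k, p), (9, s, x)}

R ⋈ U (natural join on F): {(2, 25, k, a, 18, 9), (2, 26, c, s, 18, 9), (2, 26, k, p, 18, 9), (23, 18, c, u, 21, 32), (23, 18, c, u, 34, 17)}
Selection B <= 17: {(2, 25, k, a, 18, 9), (2, 26, c, s, 18, 9), (2, 26, k, p, 18, 9), (23, 18, c, u, 34, 17)}
Keep only column(s) E, B, G: {(a, 9, k), (p, 9, k), (s, 9, c), (u, 17, c)}
Union: {(a, 9, k), (p, 9, k), (s, 9, c), (u, 17, c)} with {(m, 4, q), (s, 12, q), (s, 30, r), (x, 20, u), (x, 9, s)} → {(a, 9, k), (m, 4, q), (p, 9, k), (s, 12, q), (s, 30, r), (s, 9, c), (u, 17, c), (x, 20, u), (x, 9, s)}
Keep only column(s) B, G, E: {(12, q, s), (17, c, u), (20, u, x), (30, r, s), (4, q, m), (9, c, s), (9, k, a), (9, k, p), (9, s, x)}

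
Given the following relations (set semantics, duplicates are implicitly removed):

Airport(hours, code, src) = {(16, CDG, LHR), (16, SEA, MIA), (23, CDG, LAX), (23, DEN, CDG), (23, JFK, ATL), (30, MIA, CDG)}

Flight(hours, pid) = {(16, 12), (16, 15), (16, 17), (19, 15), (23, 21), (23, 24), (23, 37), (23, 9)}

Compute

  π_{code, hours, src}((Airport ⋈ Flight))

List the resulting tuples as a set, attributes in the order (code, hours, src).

{(CDG, 16, LHR), (CDG, 23, LAX), (DEN, 23, CDG), (JFK, 23, ATL), (SEA, 16, MIA)}

Joining Airport and Flight on hours yields {(16, CDG, LHR, 12), (16, CDG, LHR, 15), (16, CDG, LHR, 17), (16, SEA, MIA, 12), (16, SEA, MIA, 15), (16, SEA, MIA, 17), (23, CDG, LAX, 21), (23, CDG, LAX, 24), (23, CDG, LAX, 37), (23, CDG, LAX, 9), (23, DEN, CDG, 21), (23, DEN, CDG, 24), (23, DEN, CDG, 37), (23, DEN, CDG, 9), (23, JFK, ATL, 21), (23, JFK, ATL, 24), (23, JFK, ATL, 37), (23, JFK, ATL, 9)}.
π[code, hours, src]: project onto (code, hours, src) (13 duplicate(s) eliminated) → {(CDG, 16, LHR), (CDG, 23, LAX), (DEN, 23, CDG), (JFK, 23, ATL), (SEA, 16, MIA)}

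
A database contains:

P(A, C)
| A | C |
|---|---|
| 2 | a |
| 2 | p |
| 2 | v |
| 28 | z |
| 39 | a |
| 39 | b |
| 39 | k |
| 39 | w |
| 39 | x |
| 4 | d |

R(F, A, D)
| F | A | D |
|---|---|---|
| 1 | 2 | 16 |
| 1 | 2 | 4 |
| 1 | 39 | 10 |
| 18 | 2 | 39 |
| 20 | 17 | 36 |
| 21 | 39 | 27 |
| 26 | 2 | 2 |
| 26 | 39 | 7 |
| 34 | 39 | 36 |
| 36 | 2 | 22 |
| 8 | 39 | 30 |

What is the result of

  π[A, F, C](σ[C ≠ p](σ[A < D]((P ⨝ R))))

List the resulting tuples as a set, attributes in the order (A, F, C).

Natural join on A: {(2, a, 1, 16), (2, a, 1, 4), (2, a, 18, 39), (2, a, 26, 2), (2, a, 36, 22), (2, p, 1, 16), (2, p, 1, 4), (2, p, 18, 39), (2, p, 26, 2), (2, p, 36, 22), (2, v, 1, 16), (2, v, 1, 4), (2, v, 18, 39), (2, v, 26, 2), (2, v, 36, 22), (39, a, 1, 10), (39, a, 21, 27), (39, a, 26, 7), (39, a, 34, 36), (39, a, 8, 30), (39, b, 1, 10), (39, b, 21, 27), (39, b, 26, 7), (39, b, 34, 36), (39, b, 8, 30), (39, k, 1, 10), (39, k, 21, 27), (39, k, 26, 7), (39, k, 34, 36), (39, k, 8, 30), (39, w, 1, 10), (39, w, 21, 27), (39, w, 26, 7), (39, w, 34, 36), (39, w, 8, 30), (39, x, 1, 10), (39, x, 21, 27), (39, x, 26, 7), (39, x, 34, 36), (39, x, 8, 30)}
Filtering on A < D leaves {(2, a, 1, 16), (2, a, 1, 4), (2, a, 18, 39), (2, a, 36, 22), (2, p, 1, 16), (2, p, 1, 4), (2, p, 18, 39), (2, p, 36, 22), (2, v, 1, 16), (2, v, 1, 4), (2, v, 18, 39), (2, v, 36, 22)}.
Filtering on C ≠ p leaves {(2, a, 1, 16), (2, a, 1, 4), (2, a, 18, 39), (2, a, 36, 22), (2, v, 1, 16), (2, v, 1, 4), (2, v, 18, 39), (2, v, 36, 22)}.
π_{A, F, C} gives {(2, 1, a), (2, 1, v), (2, 18, a), (2, 18, v), (2, 36, a), (2, 36, v)} (2 duplicate(s) eliminated).

{(2, 1, a), (2, 1, v), (2, 18, a), (2, 18, v), (2, 36, a), (2, 36, v)}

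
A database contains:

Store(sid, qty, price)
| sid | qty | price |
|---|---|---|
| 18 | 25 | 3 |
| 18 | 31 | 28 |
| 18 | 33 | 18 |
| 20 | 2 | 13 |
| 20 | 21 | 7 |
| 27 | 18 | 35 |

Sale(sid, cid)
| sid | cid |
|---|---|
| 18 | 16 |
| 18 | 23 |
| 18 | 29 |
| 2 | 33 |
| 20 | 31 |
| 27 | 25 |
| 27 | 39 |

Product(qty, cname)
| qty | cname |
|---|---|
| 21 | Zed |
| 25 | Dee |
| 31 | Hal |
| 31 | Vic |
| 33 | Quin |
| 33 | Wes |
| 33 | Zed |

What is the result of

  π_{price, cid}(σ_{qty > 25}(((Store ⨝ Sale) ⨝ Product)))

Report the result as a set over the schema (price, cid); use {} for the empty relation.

Joining Store and Sale on sid yields {(18, 25, 3, 16), (18, 25, 3, 23), (18, 25, 3, 29), (18, 31, 28, 16), (18, 31, 28, 23), (18, 31, 28, 29), (18, 33, 18, 16), (18, 33, 18, 23), (18, 33, 18, 29), (20, 2, 13, 31), (20, 21, 7, 31), (27, 18, 35, 25), (27, 18, 35, 39)}.
Joining (Store ⨝ Sale) and Product on qty yields {(18, 25, 3, 16, Dee), (18, 25, 3, 23, Dee), (18, 25, 3, 29, Dee), (18, 31, 28, 16, Hal), (18, 31, 28, 16, Vic), (18, 31, 28, 23, Hal), (18, 31, 28, 23, Vic), (18, 31, 28, 29, Hal), (18, 31, 28, 29, Vic), (18, 33, 18, 16, Quin), (18, 33, 18, 16, Wes), (18, 33, 18, 16, Zed), (18, 33, 18, 23, Quin), (18, 33, 18, 23, Wes), (18, 33, 18, 23, Zed), (18, 33, 18, 29, Quin), (18, 33, 18, 29, Wes), (18, 33, 18, 29, Zed), (20, 21, 7, 31, Zed)}.
Apply σ_{qty > 25}; surviving tuples: {(18, 31, 28, 16, Hal), (18, 31, 28, 16, Vic), (18, 31, 28, 23, Hal), (18, 31, 28, 23, Vic), (18, 31, 28, 29, Hal), (18, 31, 28, 29, Vic), (18, 33, 18, 16, Quin), (18, 33, 18, 16, Wes), (18, 33, 18, 16, Zed), (18, 33, 18, 23, Quin), (18, 33, 18, 23, Wes), (18, 33, 18, 23, Zed), (18, 33, 18, 29, Quin), (18, 33, 18, 29, Wes), (18, 33, 18, 29, Zed)}
π_{price, cid} gives {(18, 16), (18, 23), (18, 29), (28, 16), (28, 23), (28, 29)} (9 duplicate(s) eliminated).

{(18, 16), (18, 23), (18, 29), (28, 16), (28, 23), (28, 29)}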